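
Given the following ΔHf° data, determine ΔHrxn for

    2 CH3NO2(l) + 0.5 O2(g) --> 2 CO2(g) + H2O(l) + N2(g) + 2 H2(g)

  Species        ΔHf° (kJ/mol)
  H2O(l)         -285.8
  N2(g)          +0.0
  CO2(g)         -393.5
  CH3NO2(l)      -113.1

ΔHrxn = -846.6 kJ/mol

ΔH°rxn = Σ nΔHf°(products) − Σ nΔHf°(reactants).
Products: 2·(-393.5) + 1·(-285.8) + 1·(+0.0) + 2·(+0.0) = -1072.8
Reactants: 2·(-113.1) + 1/2·(+0.0) = -226.2
ΔHrxn = (-1072.8) − (-226.2) = -846.6 kJ/mol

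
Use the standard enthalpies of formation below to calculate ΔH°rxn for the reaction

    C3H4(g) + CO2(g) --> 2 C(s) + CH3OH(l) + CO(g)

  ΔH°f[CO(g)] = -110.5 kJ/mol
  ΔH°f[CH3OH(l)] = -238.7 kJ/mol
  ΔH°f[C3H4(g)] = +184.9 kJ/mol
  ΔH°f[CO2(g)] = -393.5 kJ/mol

ΔH°rxn = Σ nΔHf°(products) − Σ nΔHf°(reactants).
Products: 2·(+0.0) + 1·(-238.7) + 1·(-110.5) = -349.2
Reactants: 1·(+184.9) + 1·(-393.5) = -208.6
ΔH°rxn = (-349.2) − (-208.6) = -140.6 kJ/mol

ΔH°rxn = -140.6 kJ/mol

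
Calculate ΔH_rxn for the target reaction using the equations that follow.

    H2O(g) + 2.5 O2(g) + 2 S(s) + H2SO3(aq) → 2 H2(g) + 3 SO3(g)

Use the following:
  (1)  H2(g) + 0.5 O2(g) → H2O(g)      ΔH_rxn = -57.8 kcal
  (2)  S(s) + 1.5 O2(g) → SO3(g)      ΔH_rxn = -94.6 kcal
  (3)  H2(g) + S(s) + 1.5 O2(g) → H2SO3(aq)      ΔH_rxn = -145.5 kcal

ΔH_rxn = -80.5 kcal

(1) reversed (reverse to put H2O(g) on the reactant side): +57.8 kcal
(2) × 3 (×3 to match 3 SO3(g) in the target): (3)·(-94.6) = -283.8 kcal
(3) reversed (reverse to put H2SO3(aq) on the reactant side): +145.5 kcal
Combining the equations, ΔH_rxn = (+57.8) + (-283.8) + (+145.5) = -80.5 kcal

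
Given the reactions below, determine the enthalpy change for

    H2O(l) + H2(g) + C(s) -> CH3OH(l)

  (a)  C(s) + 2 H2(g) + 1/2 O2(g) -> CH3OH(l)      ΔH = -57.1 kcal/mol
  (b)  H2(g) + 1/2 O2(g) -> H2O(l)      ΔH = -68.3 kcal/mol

ΔH = 11.2 kcal/mol

(a) as written: -57.1 kcal/mol
(b) reversed: +68.3 kcal/mol
Combining the equations, ΔH = (1)·(-57.1) + (-1)·(-68.3) = 11.2 kcal/mol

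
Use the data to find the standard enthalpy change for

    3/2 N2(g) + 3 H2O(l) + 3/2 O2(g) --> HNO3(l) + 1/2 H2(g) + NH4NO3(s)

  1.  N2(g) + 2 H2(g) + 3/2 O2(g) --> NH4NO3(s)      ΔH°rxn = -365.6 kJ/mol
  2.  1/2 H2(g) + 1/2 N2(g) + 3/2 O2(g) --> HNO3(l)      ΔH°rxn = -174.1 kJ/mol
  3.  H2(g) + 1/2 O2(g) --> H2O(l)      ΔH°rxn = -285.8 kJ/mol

ΔH°rxn = 317.7 kJ/mol

eq. 1 as written: -365.6 kJ/mol
eq. 2 as written: -174.1 kJ/mol
eq. 3 reversed and × 3: (-3)·(-285.8) = +857.4 kJ/mol
ΔH°rxn = (1)·(-365.6) + (1)·(-174.1) + (-3)·(-285.8) = 317.7 kJ/mol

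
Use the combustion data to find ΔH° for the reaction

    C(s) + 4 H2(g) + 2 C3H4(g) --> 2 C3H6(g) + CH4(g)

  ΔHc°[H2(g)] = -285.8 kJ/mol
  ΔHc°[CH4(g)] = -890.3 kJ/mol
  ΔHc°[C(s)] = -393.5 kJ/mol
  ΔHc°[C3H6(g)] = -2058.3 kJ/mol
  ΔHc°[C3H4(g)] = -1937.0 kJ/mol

Using ΔH = Σ nΔHc°(reactants) − Σ nΔHc°(products):
= [1·(-393.5) + 4·(-285.8) + 2·(-1937.0)] − [2·(-2058.3) + 1·(-890.3)]
= -403.8 kJ/mol

ΔH° = -403.8 kJ/mol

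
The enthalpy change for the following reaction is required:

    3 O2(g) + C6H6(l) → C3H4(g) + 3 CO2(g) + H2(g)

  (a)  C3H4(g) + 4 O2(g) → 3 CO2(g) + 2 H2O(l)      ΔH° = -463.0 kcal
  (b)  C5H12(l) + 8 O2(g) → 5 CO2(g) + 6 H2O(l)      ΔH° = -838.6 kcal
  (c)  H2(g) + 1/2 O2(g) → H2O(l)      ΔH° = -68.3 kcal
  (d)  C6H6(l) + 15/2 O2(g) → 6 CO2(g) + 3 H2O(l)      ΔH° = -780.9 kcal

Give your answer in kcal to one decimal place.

ΔH° = -249.6 kcal

(a) reversed (reverse to put C3H4(g) on the product side): +463.0 kcal
(b): not needed (C5H12(l) appears nowhere else).
(c) reversed (reverse to put H2(g) on the product side): +68.3 kcal
(d) as written (C6H6(l) already on the reactant side): -780.9 kcal
ΔH° = (+463.0) + (+68.3) + (-780.9) = -249.6 kcal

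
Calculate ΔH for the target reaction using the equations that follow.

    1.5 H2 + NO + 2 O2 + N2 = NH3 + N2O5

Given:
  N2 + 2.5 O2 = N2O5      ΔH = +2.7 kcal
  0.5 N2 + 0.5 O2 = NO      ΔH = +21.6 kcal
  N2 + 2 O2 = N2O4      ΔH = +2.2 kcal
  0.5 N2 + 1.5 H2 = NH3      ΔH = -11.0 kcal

ΔH = -29.9 kcal

equation 1 as written (N2O5 already on the product side): +2.7 kcal
equation 2 reversed (NO must end up as a reactant): -21.6 kcal
equation 3: not needed (N2O4 appears nowhere else).
equation 4 as written (NH3 already on the product side): -11.0 kcal
Since enthalpy is a state function, ΔH = (+2.7) + (-21.6) + (-11.0) = -29.9 kcal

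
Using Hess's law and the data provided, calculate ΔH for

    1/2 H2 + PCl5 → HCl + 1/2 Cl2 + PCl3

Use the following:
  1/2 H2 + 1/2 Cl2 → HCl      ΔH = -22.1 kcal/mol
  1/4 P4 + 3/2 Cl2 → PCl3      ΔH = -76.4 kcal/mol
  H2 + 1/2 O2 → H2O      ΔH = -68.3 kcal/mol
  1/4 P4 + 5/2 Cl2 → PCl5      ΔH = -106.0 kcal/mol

equation 1 as written: -22.1 kcal/mol
equation 2 as written: -76.4 kcal/mol
equation 3: not needed.
equation 4 reversed: +106.0 kcal/mol
Summing the manipulated equations, ΔH = (1)·(-22.1) + (1)·(-76.4) + (-1)·(-106.0) = 7.5 kcal/mol

ΔH = 7.5 kcal/mol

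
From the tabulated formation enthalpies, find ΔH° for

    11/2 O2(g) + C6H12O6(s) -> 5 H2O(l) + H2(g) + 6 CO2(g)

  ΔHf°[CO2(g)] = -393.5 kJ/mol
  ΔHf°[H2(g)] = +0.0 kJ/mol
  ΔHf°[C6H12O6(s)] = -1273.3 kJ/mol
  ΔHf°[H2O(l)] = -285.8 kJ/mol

ΔH° = -2516.7 kJ/mol

ΔH°rxn = Σ nΔHf°(products) − Σ nΔHf°(reactants).
Products: 5·(-285.8) + 1·(+0.0) + 6·(-393.5) = -3790.0
Reactants: 11/2·(+0.0) + 1·(-1273.3) = -1273.3
ΔH° = (-3790.0) − (-1273.3) = -2516.7 kJ/mol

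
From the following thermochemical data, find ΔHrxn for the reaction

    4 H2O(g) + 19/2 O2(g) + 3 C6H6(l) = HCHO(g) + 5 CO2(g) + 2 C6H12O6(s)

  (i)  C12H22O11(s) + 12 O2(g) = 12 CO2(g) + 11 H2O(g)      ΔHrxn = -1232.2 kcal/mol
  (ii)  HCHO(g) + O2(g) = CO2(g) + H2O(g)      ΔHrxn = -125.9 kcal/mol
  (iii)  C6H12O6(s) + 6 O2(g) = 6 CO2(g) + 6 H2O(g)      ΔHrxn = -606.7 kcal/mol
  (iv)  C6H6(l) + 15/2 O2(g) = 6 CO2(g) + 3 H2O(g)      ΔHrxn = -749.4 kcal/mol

ΔHrxn = -908.9 kcal/mol

(i): not needed (C12H22O11(s) appears nowhere else).
(ii) reversed (reverse to put HCHO(g) on the product side): +125.9 kcal/mol
(iii) reversed and × 2 (reverse to put C6H12O6(s) on the product side; scale by 2 for the 2 C6H12O6(s)): (-2)·(-606.7) = +1213.4 kcal/mol
(iv) × 3 (×3 to match 3 C6H6(l) in the target): (3)·(-749.4) = -2248.2 kcal/mol
By Hess's law, ΔHrxn = (-1)·(-125.9) + (-2)·(-606.7) + (3)·(-749.4) = -908.9 kcal/mol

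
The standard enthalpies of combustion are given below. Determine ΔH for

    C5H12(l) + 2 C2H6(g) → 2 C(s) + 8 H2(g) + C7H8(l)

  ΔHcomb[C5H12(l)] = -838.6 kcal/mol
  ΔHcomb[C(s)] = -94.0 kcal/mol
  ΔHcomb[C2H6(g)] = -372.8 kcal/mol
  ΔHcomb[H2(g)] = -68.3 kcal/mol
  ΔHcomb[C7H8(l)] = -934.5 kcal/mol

ΔH = 84.7 kcal/mol

With combustion enthalpies, reactants minus products:
= [1·(-838.6) + 2·(-372.8)] − [2·(-94.0) + 8·(-68.3) + 1·(-934.5)]
= 84.7 kcal/mol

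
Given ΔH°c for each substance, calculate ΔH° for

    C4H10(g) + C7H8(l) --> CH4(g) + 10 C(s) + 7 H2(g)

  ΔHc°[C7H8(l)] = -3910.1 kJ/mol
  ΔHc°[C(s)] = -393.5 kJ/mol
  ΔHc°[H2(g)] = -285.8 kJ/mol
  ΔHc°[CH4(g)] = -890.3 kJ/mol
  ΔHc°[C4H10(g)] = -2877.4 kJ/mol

With combustion enthalpies, reactants minus products:
= [1·(-2877.4) + 1·(-3910.1)] − [1·(-890.3) + 10·(-393.5) + 7·(-285.8)]
= 38.4 kJ/mol

ΔH° = 38.4 kJ/mol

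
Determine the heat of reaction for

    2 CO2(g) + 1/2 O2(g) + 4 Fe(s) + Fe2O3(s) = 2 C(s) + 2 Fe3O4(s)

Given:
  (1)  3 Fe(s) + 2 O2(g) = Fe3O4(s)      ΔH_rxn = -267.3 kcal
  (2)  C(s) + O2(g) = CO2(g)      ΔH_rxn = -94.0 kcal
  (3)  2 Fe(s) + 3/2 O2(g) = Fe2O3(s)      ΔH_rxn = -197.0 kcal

ΔH_rxn = -149.6 kcal

(1) × 2: (2)·(-267.3) = -534.6 kcal
(2) reversed and × 2: (-2)·(-94.0) = +188.0 kcal
(3) reversed: +197.0 kcal
ΔH_rxn = (-534.6) + (+188.0) + (+197.0) = -149.6 kcal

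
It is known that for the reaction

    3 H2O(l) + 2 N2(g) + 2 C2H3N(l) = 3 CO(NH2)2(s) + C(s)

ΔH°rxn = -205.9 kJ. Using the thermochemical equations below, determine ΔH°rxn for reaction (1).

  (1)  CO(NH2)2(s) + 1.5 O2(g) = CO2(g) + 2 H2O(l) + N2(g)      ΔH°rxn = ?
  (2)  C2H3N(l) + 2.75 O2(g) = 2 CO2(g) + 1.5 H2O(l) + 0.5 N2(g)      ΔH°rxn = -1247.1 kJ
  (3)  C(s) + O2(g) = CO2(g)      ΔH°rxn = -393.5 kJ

(1) reversed and × 3: contributes −3·x
(2) × 2: (2)·(-1247.1) = -2494.2 kJ
(3) reversed: +393.5 kJ
-205.9 = (-2494.2) + (+393.5) − 3·x
x = (-205.9 − (-2100.7)) / (-3) = -631.6 kJ

ΔH°rxn = -631.6 kJ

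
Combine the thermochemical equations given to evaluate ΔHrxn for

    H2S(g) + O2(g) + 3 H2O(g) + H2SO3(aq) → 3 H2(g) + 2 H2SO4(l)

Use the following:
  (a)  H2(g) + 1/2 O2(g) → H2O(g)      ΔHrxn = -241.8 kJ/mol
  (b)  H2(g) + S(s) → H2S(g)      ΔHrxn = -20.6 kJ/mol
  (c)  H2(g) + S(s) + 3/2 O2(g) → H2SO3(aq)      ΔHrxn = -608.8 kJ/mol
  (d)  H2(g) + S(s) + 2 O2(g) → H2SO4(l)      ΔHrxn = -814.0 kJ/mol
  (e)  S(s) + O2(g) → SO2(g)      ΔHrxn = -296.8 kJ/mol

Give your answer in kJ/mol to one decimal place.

(a) reversed and × 3: (-3)·(-241.8) = +725.4 kJ/mol
(b) reversed: +20.6 kJ/mol
(c) reversed: +608.8 kJ/mol
(d) × 2: (2)·(-814.0) = -1628.0 kJ/mol
(e): not needed.
ΔHrxn = (+725.4) + (+20.6) + (+608.8) + (-1628.0) = -273.2 kJ/mol

ΔHrxn = -273.2 kJ/mol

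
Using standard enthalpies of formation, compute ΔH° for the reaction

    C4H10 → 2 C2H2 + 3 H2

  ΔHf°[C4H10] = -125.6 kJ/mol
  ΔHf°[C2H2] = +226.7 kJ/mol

ΔH° = 579.0 kJ/mol

ΔH°rxn = Σ nΔHf°(products) − Σ nΔHf°(reactants).
Products: 2·(+226.7) + 3·(+0.0) = +453.4
Reactants: 1·(-125.6) = -125.6
ΔH° = (+453.4) − (-125.6) = 579.0 kJ/mol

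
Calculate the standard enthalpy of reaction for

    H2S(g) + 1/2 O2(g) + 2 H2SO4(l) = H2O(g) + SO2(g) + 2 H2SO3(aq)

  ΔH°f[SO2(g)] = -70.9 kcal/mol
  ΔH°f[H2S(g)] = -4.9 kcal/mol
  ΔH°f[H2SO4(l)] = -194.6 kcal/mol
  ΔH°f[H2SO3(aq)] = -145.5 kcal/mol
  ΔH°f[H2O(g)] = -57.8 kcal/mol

Products: 1·(-57.8) + 1·(-70.9) + 2·(-145.5) = -419.7
Reactants: 1·(-4.9) + 1/2·(+0.0) + 2·(-194.6) = -394.1
ΔH°rxn = (-419.7) − (-394.1) = -25.6 kcal/mol

ΔH°rxn = -25.6 kcal/mol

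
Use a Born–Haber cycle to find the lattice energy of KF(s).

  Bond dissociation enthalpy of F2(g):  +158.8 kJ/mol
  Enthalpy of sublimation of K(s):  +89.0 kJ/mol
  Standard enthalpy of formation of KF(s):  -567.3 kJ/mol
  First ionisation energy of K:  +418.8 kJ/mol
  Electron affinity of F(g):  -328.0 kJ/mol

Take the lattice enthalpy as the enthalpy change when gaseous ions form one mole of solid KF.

ΔHf° = 1·ΔHsub + 1·(ΣIE) + 1/2·D(F2) + 1·EA + U
-567.3 = 1·(+89.0) + 1·(+418.8) + 1/2·(+158.8) + 1·(-328.0) + U
U = -567.3 − (+259.2) = -826.5 kJ/mol

U = -826.5 kJ/mol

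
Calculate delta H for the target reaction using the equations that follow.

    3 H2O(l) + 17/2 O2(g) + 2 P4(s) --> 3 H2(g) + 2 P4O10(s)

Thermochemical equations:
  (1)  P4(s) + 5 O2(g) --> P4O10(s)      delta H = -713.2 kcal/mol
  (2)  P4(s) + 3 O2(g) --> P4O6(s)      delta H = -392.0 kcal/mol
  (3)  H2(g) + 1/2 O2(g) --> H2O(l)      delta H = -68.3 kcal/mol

delta H = -1221.5 kcal/mol

(1) × 2: (2)·(-713.2) = -1426.4 kcal/mol
(2): not needed.
(3) reversed and × 3: (-3)·(-68.3) = +204.9 kcal/mol
delta H = (-1426.4) + (+204.9) = -1221.5 kcal/mol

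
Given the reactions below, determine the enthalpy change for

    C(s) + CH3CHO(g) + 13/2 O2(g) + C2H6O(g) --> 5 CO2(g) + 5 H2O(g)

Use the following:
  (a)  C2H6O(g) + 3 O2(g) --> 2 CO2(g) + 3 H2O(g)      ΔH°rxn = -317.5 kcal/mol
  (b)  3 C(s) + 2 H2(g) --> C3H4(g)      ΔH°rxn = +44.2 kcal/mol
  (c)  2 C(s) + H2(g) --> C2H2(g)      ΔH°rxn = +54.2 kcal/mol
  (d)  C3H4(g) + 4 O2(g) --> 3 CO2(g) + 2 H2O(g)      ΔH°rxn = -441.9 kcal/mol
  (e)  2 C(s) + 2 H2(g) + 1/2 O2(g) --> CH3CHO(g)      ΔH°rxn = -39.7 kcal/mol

ΔH°rxn = -675.5 kcal/mol

(a) as written (C2H6O(g) already on the reactant side): -317.5 kcal/mol
(b) as written: +44.2 kcal/mol
(c): not needed (C2H2(g) appears nowhere else).
(d) as written: -441.9 kcal/mol
(e) reversed (reverse to put CH3CHO(g) on the reactant side): +39.7 kcal/mol
Summing the manipulated equations, ΔH°rxn = (1)·(-317.5) + (1)·(+44.2) + (1)·(-441.9) + (-1)·(-39.7) = -675.5 kcal/mol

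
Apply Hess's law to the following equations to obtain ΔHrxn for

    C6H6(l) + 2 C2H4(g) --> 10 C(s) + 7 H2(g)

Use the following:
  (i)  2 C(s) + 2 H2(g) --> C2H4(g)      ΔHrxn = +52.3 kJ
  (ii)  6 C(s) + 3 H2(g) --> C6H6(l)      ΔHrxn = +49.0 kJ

ΔHrxn = -153.6 kJ

(i) reversed and × 2: (-2)·(+52.3) = -104.6 kJ
(ii) reversed: -49.0 kJ
ΔHrxn = (-104.6) + (-49.0) = -153.6 kJ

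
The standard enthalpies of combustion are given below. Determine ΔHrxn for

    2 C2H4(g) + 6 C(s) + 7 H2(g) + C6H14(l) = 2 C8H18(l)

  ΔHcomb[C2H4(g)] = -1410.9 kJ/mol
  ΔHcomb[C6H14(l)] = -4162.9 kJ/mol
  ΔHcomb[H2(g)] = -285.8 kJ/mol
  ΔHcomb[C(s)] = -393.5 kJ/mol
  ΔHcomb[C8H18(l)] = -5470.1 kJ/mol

ΔHrxn = -406.1 kJ/mol

Using ΔH = Σ nΔHc°(reactants) − Σ nΔHc°(products):
= [2·(-1410.9) + 6·(-393.5) + 7·(-285.8) + 1·(-4162.9)] − [2·(-5470.1)]
= -406.1 kJ/mol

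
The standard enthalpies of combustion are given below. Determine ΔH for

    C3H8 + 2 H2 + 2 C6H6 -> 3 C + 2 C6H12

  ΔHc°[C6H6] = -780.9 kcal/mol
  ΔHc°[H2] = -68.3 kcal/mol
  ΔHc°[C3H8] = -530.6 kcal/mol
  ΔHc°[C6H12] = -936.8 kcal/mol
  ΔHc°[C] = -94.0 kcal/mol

ΔH = -73.4 kcal/mol

Using ΔH = Σ nΔHc°(reactants) − Σ nΔHc°(products):
= [1·(-530.6) + 2·(-68.3) + 2·(-780.9)] − [3·(-94.0) + 2·(-936.8)]
= -73.4 kcal/mol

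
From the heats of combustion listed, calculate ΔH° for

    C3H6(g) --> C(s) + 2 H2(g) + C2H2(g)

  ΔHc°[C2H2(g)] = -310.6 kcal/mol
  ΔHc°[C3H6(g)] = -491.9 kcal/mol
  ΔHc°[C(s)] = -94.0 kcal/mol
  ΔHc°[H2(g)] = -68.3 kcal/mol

ΔH° = 49.3 kcal/mol

Using ΔH = Σ nΔHc°(reactants) − Σ nΔHc°(products):
= [1·(-491.9)] − [1·(-94.0) + 2·(-68.3) + 1·(-310.6)]
= 49.3 kcal/mol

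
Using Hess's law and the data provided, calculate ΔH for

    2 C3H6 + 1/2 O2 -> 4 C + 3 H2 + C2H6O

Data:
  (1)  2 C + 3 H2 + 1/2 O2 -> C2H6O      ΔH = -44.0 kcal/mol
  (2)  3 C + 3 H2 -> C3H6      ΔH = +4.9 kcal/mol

ΔH = -53.8 kcal/mol

(1) as written: -44.0 kcal/mol
(2) reversed and × 2: (-2)·(+4.9) = -9.8 kcal/mol
By Hess's law, ΔH = (-44.0) + (-9.8) = -53.8 kcal/mol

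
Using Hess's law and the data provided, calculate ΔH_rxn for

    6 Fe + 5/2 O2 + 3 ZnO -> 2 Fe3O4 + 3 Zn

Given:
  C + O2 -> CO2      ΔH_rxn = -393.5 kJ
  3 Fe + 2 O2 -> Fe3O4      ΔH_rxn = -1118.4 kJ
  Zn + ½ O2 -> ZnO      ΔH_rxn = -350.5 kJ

ΔH_rxn = -1185.3 kJ

equation 1: not needed (C appears nowhere else).
equation 2 × 2 (scale by 2 for the 2 Fe3O4): (2)·(-1118.4) = -2236.8 kJ
equation 3 reversed and × 3 (reverse to put ZnO on the reactant side; ×3 to match 3 ZnO in the target): (-3)·(-350.5) = +1051.5 kJ
Combining the equations, ΔH_rxn = (-2236.8) + (+1051.5) = -1185.3 kJ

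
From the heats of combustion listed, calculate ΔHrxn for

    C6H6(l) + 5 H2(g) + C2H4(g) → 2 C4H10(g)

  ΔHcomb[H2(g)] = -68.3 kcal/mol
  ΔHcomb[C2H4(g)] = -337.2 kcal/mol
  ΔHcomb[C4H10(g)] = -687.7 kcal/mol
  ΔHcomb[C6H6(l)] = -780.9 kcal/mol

Using ΔH = Σ nΔHc°(reactants) − Σ nΔHc°(products):
= [1·(-780.9) + 5·(-68.3) + 1·(-337.2)] − [2·(-687.7)]
= -84.2 kcal/mol

ΔHrxn = -84.2 kcal/mol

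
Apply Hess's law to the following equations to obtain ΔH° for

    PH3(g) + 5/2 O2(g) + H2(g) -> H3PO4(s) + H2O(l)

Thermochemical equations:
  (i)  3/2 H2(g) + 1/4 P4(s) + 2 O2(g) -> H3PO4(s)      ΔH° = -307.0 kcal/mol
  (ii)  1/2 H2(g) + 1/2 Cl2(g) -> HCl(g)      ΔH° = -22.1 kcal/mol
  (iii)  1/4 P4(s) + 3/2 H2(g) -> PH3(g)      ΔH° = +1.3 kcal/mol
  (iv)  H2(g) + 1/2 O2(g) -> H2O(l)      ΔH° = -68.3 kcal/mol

ΔH° = -376.6 kcal/mol

(i) as written: -307.0 kcal/mol
(ii): not needed.
(iii) reversed: -1.3 kcal/mol
(iv) as written: -68.3 kcal/mol
ΔH° = (1)·(-307.0) + (-1)·(+1.3) + (1)·(-68.3) = -376.6 kcal/mol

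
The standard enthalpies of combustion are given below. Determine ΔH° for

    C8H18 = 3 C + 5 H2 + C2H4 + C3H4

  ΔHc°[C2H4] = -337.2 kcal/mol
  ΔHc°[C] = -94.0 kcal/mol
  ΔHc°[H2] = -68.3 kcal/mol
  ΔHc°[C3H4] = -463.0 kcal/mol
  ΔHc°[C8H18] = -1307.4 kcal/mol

Using ΔH = Σ nΔHc°(reactants) − Σ nΔHc°(products):
= [1·(-1307.4)] − [3·(-94.0) + 5·(-68.3) + 1·(-337.2) + 1·(-463.0)]
= 116.3 kcal/mol

ΔH° = 116.3 kcal/mol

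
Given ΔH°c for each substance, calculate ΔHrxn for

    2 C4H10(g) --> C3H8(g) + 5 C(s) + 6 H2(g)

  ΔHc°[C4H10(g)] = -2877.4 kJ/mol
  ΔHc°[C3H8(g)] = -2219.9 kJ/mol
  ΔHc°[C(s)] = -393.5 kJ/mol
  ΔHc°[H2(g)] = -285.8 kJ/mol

Using ΔH = Σ nΔHc°(reactants) − Σ nΔHc°(products):
= [2·(-2877.4)] − [1·(-2219.9) + 5·(-393.5) + 6·(-285.8)]
= 147.4 kJ/mol

ΔHrxn = 147.4 kJ/mol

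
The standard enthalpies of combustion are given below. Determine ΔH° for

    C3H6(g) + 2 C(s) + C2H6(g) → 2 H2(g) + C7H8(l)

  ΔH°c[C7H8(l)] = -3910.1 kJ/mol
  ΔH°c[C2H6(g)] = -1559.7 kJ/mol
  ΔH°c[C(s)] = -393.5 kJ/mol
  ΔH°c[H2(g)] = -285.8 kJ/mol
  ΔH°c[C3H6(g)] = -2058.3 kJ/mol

ΔH° = 76.7 kJ/mol

Using ΔH = Σ nΔHc°(reactants) − Σ nΔHc°(products):
= [1·(-2058.3) + 2·(-393.5) + 1·(-1559.7)] − [2·(-285.8) + 1·(-3910.1)]
= 76.7 kJ/mol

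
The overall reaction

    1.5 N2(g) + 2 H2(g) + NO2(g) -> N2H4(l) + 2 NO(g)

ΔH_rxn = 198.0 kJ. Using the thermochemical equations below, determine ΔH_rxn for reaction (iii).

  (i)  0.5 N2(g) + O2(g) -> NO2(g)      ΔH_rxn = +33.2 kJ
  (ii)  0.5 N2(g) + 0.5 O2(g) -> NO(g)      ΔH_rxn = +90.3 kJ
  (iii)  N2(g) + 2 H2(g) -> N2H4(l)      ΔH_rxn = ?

ΔH_rxn = 50.6 kJ

(i) reversed: -33.2 kJ
(ii) × 2: (2)·(+90.3) = +180.6 kJ
(iii) as written: contributes x
+198.0 = (-33.2) + (+180.6) + x
x = (+198.0 − (+147.4)) / (1) = 50.6 kJ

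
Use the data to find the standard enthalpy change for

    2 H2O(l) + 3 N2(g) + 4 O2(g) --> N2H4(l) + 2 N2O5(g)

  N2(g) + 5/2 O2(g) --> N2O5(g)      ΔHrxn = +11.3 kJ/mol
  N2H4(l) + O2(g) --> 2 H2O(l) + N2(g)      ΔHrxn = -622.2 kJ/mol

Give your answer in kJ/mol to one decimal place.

equation 1 × 2: (2)·(+11.3) = +22.6 kJ/mol
equation 2 reversed: +622.2 kJ/mol
ΔHrxn = (2)·(+11.3) + (-1)·(-622.2) = 644.8 kJ/mol

ΔHrxn = 644.8 kJ/mol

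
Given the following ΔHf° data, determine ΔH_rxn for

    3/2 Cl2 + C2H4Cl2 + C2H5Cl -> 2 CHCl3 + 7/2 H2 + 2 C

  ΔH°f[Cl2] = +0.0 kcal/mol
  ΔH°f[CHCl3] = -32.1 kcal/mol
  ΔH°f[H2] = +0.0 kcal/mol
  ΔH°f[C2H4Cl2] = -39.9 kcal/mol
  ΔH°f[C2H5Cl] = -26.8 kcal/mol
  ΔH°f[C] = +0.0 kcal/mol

ΔH_rxn = 2.5 kcal/mol

Products: 2·(-32.1) + 7/2·(+0.0) + 2·(+0.0) = -64.2
Reactants: 3/2·(+0.0) + 1·(-39.9) + 1·(-26.8) = -66.7
ΔH_rxn = (-64.2) − (-66.7) = 2.5 kcal/mol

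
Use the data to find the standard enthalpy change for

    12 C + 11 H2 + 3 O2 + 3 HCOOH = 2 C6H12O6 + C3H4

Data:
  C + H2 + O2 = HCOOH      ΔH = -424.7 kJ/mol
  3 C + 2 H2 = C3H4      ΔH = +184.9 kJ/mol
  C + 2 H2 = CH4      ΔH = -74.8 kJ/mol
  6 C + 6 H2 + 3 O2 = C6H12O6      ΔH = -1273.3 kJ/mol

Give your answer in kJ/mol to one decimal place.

equation 1 reversed and × 3: (-3)·(-424.7) = +1274.1 kJ/mol
equation 2 as written: +184.9 kJ/mol
equation 3: not needed.
equation 4 × 2: (2)·(-1273.3) = -2546.6 kJ/mol
ΔH = (+1274.1) + (+184.9) + (-2546.6) = -1087.6 kJ/mol

ΔH = -1087.6 kJ/mol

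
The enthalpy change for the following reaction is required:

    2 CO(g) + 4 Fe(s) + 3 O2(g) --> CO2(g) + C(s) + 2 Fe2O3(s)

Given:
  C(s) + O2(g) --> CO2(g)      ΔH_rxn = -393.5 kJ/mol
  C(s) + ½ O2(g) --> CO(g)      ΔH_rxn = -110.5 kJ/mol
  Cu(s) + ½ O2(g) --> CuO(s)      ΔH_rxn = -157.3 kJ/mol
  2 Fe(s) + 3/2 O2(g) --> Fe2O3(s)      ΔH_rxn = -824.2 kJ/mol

ΔH_rxn = -1820.9 kJ/mol

equation 1 as written (CO2(g) already on the product side): -393.5 kJ/mol
equation 2 reversed and × 2 (reverse to put CO(g) on the reactant side; ×2 to match 2 CO(g) in the target): (-2)·(-110.5) = +221.0 kJ/mol
equation 3: not needed (Cu(s) appears nowhere else).
equation 4 × 2 (×2 to match 2 Fe2O3(s) in the target): (2)·(-824.2) = -1648.4 kJ/mol
ΔH_rxn = (-393.5) + (+221.0) + (-1648.4) = -1820.9 kJ/mol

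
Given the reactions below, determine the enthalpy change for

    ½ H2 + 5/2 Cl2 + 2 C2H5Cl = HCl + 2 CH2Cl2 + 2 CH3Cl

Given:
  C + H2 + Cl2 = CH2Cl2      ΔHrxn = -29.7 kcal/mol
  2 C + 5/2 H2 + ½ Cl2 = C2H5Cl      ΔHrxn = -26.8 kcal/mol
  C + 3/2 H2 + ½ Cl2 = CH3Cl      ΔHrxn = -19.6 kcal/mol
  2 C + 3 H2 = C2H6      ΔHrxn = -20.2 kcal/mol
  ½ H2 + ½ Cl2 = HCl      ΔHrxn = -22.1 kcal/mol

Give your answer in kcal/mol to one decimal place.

equation 1 × 2 (×2 to match 2 CH2Cl2 in the target): (2)·(-29.7) = -59.4 kcal/mol
equation 2 reversed and × 2 (reverse to put C2H5Cl on the reactant side; scale by 2 for the 2 C2H5Cl): (-2)·(-26.8) = +53.6 kcal/mol
equation 3 × 2 (×2 to match 2 CH3Cl in the target): (2)·(-19.6) = -39.2 kcal/mol
equation 4: not needed (C2H6 appears nowhere else).
equation 5 as written (HCl already on the product side): -22.1 kcal/mol
Summing the manipulated equations, ΔHrxn = (2)·(-29.7) + (-2)·(-26.8) + (2)·(-19.6) + (1)·(-22.1) = -67.1 kcal/mol

ΔHrxn = -67.1 kcal/mol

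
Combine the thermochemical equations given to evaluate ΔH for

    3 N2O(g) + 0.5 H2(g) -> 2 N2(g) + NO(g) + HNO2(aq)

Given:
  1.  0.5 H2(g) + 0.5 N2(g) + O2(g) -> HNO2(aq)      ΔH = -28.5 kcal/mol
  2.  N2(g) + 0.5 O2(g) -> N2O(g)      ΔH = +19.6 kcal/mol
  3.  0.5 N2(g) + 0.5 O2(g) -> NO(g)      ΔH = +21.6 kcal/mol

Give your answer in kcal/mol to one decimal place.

ΔH = -65.7 kcal/mol

eq. 1 as written: -28.5 kcal/mol
eq. 2 reversed and × 3: (-3)·(+19.6) = -58.8 kcal/mol
eq. 3 as written: +21.6 kcal/mol
Combining the equations, ΔH = (-28.5) + (-58.8) + (+21.6) = -65.7 kcal/mol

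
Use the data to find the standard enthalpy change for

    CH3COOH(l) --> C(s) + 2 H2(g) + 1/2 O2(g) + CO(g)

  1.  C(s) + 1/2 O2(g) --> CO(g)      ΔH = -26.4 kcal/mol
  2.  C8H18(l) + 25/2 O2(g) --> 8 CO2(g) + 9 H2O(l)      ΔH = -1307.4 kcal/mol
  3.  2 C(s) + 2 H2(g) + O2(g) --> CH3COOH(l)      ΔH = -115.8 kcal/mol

eq. 1 as written (CO(g) already on the product side): -26.4 kcal/mol
eq. 2: not needed (CO2(g) appears nowhere else).
eq. 3 reversed (reverse to put CH3COOH(l) on the reactant side): +115.8 kcal/mol
Combining the equations, ΔH = (1)·(-26.4) + (-1)·(-115.8) = 89.4 kcal/mol

ΔH = 89.4 kcal/mol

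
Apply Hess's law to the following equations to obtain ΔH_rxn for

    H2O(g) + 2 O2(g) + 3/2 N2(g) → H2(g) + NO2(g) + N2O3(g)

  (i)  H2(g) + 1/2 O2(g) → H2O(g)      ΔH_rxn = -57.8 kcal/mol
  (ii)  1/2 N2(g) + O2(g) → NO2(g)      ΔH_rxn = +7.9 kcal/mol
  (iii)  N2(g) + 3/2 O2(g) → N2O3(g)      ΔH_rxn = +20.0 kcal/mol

ΔH_rxn = 85.7 kcal/mol

(i) reversed: +57.8 kcal/mol
(ii) as written: +7.9 kcal/mol
(iii) as written: +20.0 kcal/mol
Summing the manipulated equations, ΔH_rxn = (+57.8) + (+7.9) + (+20.0) = 85.7 kcal/mol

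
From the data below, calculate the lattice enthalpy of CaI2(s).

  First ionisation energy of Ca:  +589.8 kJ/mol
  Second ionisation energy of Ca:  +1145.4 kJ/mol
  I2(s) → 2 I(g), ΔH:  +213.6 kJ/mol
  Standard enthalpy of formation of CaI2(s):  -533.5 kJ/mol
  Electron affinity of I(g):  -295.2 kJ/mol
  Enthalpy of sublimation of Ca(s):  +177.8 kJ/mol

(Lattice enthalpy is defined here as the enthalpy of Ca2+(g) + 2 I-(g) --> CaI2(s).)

U = -2069.7 kJ/mol

ΔHf° = 1·ΔHsub + 1·(ΣIE) + 1·D(I2) + 2·EA + U
-533.5 = 1·(+177.8) + 1·(+1735.2) + 1·(+213.6) + 2·(-295.2) + U
U = -533.5 − (+1536.2) = -2069.7 kJ/mol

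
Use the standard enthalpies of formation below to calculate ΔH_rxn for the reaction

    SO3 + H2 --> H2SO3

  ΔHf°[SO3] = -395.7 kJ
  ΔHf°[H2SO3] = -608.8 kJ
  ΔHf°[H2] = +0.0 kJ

ΔH_rxn = -213.1 kJ

ΔH°rxn = Σ nΔHf°(products) − Σ nΔHf°(reactants).
Products: 1·(-608.8) = -608.8
Reactants: 1·(-395.7) + 1·(+0.0) = -395.7
ΔH_rxn = (-608.8) − (-395.7) = -213.1 kJ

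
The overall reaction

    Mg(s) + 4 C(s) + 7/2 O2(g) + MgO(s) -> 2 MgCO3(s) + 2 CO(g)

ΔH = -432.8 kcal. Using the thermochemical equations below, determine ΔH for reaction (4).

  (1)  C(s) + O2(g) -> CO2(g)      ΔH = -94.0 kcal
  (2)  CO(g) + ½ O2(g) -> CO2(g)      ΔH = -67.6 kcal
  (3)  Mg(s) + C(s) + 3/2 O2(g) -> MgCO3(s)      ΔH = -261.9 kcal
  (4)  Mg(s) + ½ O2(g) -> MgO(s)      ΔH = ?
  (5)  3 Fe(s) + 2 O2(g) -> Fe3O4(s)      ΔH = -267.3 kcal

ΔH = -143.8 kcal

(1) × 2: (2)·(-94.0) = -188.0 kcal
(2) reversed and × 2 (CO(g) must end up as a product; scale by 2 for the 2 CO(g)): (-2)·(-67.6) = +135.2 kcal
(3) × 2 (×2 to match 2 MgCO3(s) in the target): (2)·(-261.9) = -523.8 kcal
(4) reversed (reverse to put MgO(s) on the reactant side): contributes −x
(5): not needed (Fe3O4(s) appears nowhere else).
-432.8 = (-188.0) + (+135.2) + (-523.8) − x
x = (-432.8 − (-576.6)) / (-1) = -143.8 kcal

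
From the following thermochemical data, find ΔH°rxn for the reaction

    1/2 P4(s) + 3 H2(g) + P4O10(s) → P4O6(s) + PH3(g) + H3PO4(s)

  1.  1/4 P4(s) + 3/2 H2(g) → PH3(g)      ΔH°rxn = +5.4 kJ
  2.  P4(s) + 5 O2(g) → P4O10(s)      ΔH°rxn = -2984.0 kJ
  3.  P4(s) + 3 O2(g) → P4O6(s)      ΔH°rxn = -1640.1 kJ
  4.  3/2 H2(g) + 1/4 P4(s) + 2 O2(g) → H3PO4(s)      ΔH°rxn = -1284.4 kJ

eq. 1 as written (PH3(g) already on the product side): +5.4 kJ
eq. 2 reversed (reverse to put P4O10(s) on the reactant side): +2984.0 kJ
eq. 3 as written (P4O6(s) already on the product side): -1640.1 kJ
eq. 4 as written (H3PO4(s) already on the product side): -1284.4 kJ
ΔH°rxn = (+5.4) + (+2984.0) + (-1640.1) + (-1284.4) = 64.9 kJ

ΔH°rxn = 64.9 kJ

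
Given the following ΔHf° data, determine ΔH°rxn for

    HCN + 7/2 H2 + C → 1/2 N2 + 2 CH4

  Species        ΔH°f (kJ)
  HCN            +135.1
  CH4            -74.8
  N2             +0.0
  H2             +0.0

ΔH°rxn = -284.7 kJ

ΔH°rxn = Σ nΔHf°(products) − Σ nΔHf°(reactants).
Products: 1/2·(+0.0) + 2·(-74.8) = -149.6
Reactants: 1·(+135.1) + 7/2·(+0.0) + 1·(+0.0) = +135.1
ΔH°rxn = (-149.6) − (+135.1) = -284.7 kJ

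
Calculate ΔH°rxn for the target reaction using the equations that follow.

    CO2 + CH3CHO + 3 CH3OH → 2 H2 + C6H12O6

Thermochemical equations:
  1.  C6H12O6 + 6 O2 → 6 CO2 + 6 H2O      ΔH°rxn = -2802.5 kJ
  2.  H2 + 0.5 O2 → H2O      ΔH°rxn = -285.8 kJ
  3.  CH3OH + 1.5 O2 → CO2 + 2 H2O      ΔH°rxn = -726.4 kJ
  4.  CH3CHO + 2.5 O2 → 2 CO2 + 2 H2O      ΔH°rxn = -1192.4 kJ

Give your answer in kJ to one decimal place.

ΔH°rxn = 2.5 kJ

eq. 1 reversed: +2802.5 kJ
eq. 2 reversed and × 2: (-2)·(-285.8) = +571.6 kJ
eq. 3 × 3: (3)·(-726.4) = -2179.2 kJ
eq. 4 as written: -1192.4 kJ
Summing the manipulated equations, ΔH°rxn = (+2802.5) + (+571.6) + (-2179.2) + (-1192.4) = 2.5 kJ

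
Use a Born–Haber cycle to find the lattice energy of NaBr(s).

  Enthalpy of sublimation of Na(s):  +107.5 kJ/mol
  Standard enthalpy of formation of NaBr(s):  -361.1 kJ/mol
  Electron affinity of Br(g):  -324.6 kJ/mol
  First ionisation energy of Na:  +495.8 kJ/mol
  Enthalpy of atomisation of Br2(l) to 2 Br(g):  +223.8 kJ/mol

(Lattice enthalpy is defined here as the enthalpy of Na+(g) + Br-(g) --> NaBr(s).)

U = -751.7 kJ/mol

ΔHf° = 1·ΔHsub + 1·(ΣIE) + 1/2·D(Br2) + 1·EA + U
-361.1 = 1·(+107.5) + 1·(+495.8) + 1/2·(+223.8) + 1·(-324.6) + U
U = -361.1 − (+390.6) = -751.7 kJ/mol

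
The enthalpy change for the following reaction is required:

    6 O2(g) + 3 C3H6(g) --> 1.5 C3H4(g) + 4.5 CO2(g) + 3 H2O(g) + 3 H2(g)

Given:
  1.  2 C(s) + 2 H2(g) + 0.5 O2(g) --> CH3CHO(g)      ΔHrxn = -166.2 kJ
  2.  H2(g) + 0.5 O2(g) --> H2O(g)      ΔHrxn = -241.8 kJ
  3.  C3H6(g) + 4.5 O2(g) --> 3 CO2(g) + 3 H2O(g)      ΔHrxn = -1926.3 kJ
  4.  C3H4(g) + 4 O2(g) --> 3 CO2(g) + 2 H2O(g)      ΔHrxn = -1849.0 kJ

ΔHrxn = -2280.0 kJ

eq. 1: not needed (C(s) appears nowhere else).
eq. 2 reversed and × 3: (-3)·(-241.8) = +725.4 kJ
eq. 3 × 3 (scale by 3 for the 3 C3H6(g)): (3)·(-1926.3) = -5778.9 kJ
eq. 4 reversed and × 3/2 (reverse to put C3H4(g) on the product side; scale by 3/2 for the 3/2 C3H4(g)): (-3/2)·(-1849.0) = +2773.5 kJ
ΔHrxn = (-3)·(-241.8) + (3)·(-1926.3) + (-3/2)·(-1849.0) = -2280.0 kJ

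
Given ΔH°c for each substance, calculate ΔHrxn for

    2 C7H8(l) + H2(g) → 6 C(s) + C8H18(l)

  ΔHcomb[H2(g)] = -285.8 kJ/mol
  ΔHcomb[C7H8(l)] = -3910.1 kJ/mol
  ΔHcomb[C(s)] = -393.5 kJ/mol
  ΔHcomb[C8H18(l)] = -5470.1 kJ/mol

With combustion enthalpies, reactants minus products:
= [2·(-3910.1) + 1·(-285.8)] − [6·(-393.5) + 1·(-5470.1)]
= -274.9 kJ/mol

ΔHrxn = -274.9 kJ/mol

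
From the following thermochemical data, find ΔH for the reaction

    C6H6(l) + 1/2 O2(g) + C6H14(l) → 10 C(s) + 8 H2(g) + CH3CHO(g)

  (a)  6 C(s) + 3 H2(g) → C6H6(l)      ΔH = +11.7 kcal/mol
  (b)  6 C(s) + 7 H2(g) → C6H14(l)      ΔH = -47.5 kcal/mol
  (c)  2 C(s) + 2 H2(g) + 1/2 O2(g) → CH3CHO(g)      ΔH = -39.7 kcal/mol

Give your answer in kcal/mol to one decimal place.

(a) reversed (reverse to put C6H6(l) on the reactant side): -11.7 kcal/mol
(b) reversed (C6H14(l) must end up as a reactant): +47.5 kcal/mol
(c) as written (CH3CHO(g) already on the product side): -39.7 kcal/mol
ΔH = (-1)·(+11.7) + (-1)·(-47.5) + (1)·(-39.7) = -3.9 kcal/mol

ΔH = -3.9 kcal/mol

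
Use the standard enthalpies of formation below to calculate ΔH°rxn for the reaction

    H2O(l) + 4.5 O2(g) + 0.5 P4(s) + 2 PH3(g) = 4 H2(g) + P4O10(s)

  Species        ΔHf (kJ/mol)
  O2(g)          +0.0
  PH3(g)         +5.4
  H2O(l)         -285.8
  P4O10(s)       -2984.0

Products: 4·(+0.0) + 1·(-2984.0) = -2984.0
Reactants: 1·(-285.8) + 9/2·(+0.0) + 1/2·(+0.0) + 2·(+5.4) = -275.0
ΔH°rxn = (-2984.0) − (-275.0) = -2709.0 kJ/mol

ΔH°rxn = -2709.0 kJ/mol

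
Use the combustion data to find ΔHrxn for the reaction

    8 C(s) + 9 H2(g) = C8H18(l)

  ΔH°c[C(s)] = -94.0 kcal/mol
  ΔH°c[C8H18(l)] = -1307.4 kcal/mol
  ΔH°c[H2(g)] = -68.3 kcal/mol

ΔHrxn = -59.3 kcal/mol

With combustion enthalpies, reactants minus products:
= [8·(-94.0) + 9·(-68.3)] − [1·(-1307.4)]
= -59.3 kcal/mol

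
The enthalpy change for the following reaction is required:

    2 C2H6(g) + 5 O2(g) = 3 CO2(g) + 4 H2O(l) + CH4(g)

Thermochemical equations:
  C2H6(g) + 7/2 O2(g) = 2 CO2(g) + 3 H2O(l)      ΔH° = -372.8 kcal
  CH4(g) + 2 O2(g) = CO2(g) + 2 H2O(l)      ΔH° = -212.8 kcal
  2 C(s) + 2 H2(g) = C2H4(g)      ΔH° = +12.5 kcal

ΔH° = -532.8 kcal

equation 1 × 2 (×2 to match 2 C2H6(g) in the target): (2)·(-372.8) = -745.6 kcal
equation 2 reversed (reverse to put CH4(g) on the product side): +212.8 kcal
equation 3: not needed (C(s) appears nowhere else).
Combining the equations, ΔH° = (2)·(-372.8) + (-1)·(-212.8) = -532.8 kcal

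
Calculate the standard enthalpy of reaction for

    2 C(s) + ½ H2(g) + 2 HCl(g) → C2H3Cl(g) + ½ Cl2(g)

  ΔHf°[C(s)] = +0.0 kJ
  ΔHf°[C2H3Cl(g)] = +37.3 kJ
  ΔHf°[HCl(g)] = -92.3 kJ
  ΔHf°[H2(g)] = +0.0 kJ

ΔHrxn = 221.9 kJ

Products: 1·(+37.3) + 1/2·(+0.0) = +37.3
Reactants: 2·(+0.0) + 1/2·(+0.0) + 2·(-92.3) = -184.6
ΔHrxn = (+37.3) − (-184.6) = 221.9 kJ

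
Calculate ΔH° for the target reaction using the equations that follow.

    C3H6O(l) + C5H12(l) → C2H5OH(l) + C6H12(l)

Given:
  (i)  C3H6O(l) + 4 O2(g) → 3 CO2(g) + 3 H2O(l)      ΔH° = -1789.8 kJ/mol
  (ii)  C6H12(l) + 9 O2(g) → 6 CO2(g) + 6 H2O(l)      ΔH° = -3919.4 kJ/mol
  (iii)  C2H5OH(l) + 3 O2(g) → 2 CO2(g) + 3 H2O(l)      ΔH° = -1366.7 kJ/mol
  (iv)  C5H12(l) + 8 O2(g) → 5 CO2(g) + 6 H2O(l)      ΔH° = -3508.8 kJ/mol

ΔH° = -12.5 kJ/mol

(i) as written (C3H6O(l) already on the reactant side): -1789.8 kJ/mol
(ii) reversed (C6H12(l) must end up as a product): +3919.4 kJ/mol
(iii) reversed (reverse to put C2H5OH(l) on the product side): +1366.7 kJ/mol
(iv) as written (C5H12(l) already on the reactant side): -3508.8 kJ/mol
Combining the equations, ΔH° = (1)·(-1789.8) + (-1)·(-3919.4) + (-1)·(-1366.7) + (1)·(-3508.8) = -12.5 kJ/mol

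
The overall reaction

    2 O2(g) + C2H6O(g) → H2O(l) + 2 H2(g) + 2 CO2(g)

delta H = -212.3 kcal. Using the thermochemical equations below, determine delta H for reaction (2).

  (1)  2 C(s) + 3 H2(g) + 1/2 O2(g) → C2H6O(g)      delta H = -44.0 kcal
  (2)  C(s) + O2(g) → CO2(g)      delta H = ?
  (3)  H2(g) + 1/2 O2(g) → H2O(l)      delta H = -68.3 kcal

delta H = -94.0 kcal

(1) reversed: +44.0 kcal
(2) × 2: contributes 2·x
(3) as written: -68.3 kcal
-212.3 = (+44.0) + (-68.3) + 2·x
x = (-212.3 − (-24.3)) / (2) = -94.0 kcal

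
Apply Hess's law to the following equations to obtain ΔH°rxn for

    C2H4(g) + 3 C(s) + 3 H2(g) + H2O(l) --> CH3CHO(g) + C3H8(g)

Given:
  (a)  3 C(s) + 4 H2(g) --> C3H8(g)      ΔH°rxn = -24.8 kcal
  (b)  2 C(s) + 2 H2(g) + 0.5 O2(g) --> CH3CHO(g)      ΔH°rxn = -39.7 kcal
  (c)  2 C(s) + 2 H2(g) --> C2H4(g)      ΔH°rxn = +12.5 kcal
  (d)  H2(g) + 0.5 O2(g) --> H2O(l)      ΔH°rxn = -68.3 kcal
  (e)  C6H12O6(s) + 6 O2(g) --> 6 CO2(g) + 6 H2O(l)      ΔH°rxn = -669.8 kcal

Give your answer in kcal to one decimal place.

ΔH°rxn = -8.7 kcal

(a) as written (C3H8(g) already on the product side): -24.8 kcal
(b) as written (CH3CHO(g) already on the product side): -39.7 kcal
(c) reversed (reverse to put C2H4(g) on the reactant side): -12.5 kcal
(d) reversed: +68.3 kcal
(e): not needed (CO2(g) appears nowhere else).
Since enthalpy is a state function, ΔH°rxn = (-24.8) + (-39.7) + (-12.5) + (+68.3) = -8.7 kcal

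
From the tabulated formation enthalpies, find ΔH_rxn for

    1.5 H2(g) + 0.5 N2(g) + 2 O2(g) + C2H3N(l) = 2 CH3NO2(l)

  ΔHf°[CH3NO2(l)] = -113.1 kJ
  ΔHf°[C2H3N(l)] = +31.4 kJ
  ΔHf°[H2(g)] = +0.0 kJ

Products: 2·(-113.1) = -226.2
Reactants: 3/2·(+0.0) + 1/2·(+0.0) + 2·(+0.0) + 1·(+31.4) = +31.4
ΔH_rxn = (-226.2) − (+31.4) = -257.6 kJ

ΔH_rxn = -257.6 kJ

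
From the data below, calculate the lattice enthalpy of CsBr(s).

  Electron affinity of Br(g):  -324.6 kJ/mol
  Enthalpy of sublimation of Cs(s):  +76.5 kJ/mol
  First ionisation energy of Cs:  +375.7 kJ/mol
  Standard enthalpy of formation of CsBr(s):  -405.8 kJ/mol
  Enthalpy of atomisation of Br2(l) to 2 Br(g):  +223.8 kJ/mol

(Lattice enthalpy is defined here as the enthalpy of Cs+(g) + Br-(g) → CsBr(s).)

U = -645.3 kJ/mol

ΔHf° = 1·ΔHsub + 1·(ΣIE) + 1/2·D(Br2) + 1·EA + U
-405.8 = 1·(+76.5) + 1·(+375.7) + 1/2·(+223.8) + 1·(-324.6) + U
U = -405.8 − (+239.5) = -645.3 kJ/mol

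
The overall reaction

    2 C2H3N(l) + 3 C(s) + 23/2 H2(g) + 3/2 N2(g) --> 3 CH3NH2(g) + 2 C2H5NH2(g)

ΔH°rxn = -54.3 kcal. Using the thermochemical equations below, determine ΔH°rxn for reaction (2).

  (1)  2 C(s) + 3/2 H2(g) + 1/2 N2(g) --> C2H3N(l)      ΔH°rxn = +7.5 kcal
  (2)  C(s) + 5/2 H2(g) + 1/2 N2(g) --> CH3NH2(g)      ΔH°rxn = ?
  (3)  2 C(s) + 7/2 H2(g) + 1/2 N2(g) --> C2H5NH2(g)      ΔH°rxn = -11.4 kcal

(1) reversed and × 2 (reverse to put C2H3N(l) on the reactant side; ×2 to match 2 C2H3N(l) in the target): (-2)·(+7.5) = -15.0 kcal
(2) × 3 (×3 to match 3 CH3NH2(g) in the target): contributes 3·x
(3) × 2 (scale by 2 for the 2 C2H5NH2(g)): (2)·(-11.4) = -22.8 kcal
-54.3 = (-15.0) + (-22.8) + 3·x
x = (-54.3 − (-37.8)) / (3) = -5.5 kcal

ΔH°rxn = -5.5 kcal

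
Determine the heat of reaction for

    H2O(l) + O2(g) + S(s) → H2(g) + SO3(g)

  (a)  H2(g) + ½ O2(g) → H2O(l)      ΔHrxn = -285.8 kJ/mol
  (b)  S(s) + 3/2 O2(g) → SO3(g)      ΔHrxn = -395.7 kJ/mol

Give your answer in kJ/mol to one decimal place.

ΔHrxn = -109.9 kJ/mol

(a) reversed (H2O(l) must end up as a reactant): +285.8 kJ/mol
(b) as written (SO3(g) already on the product side): -395.7 kJ/mol
Summing the manipulated equations, ΔHrxn = (+285.8) + (-395.7) = -109.9 kJ/mol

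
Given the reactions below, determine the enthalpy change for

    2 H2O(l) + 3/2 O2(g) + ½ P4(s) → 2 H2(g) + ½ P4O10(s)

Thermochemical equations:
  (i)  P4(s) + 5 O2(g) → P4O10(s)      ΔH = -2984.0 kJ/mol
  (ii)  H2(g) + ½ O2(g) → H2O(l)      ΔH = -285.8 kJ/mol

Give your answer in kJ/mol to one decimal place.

(i) × 1/2: (1/2)·(-2984.0) = -1492.0 kJ/mol
(ii) reversed and × 2: (-2)·(-285.8) = +571.6 kJ/mol
ΔH = (1/2)·(-2984.0) + (-2)·(-285.8) = -920.4 kJ/mol

ΔH = -920.4 kJ/mol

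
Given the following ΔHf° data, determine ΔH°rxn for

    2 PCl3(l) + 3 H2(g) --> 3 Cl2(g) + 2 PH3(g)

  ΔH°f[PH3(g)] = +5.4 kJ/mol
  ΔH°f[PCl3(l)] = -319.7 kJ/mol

ΔH°rxn = 650.2 kJ/mol

Products: 3·(+0.0) + 2·(+5.4) = +10.8
Reactants: 2·(-319.7) + 3·(+0.0) = -639.4
ΔH°rxn = (+10.8) − (-639.4) = 650.2 kJ/mol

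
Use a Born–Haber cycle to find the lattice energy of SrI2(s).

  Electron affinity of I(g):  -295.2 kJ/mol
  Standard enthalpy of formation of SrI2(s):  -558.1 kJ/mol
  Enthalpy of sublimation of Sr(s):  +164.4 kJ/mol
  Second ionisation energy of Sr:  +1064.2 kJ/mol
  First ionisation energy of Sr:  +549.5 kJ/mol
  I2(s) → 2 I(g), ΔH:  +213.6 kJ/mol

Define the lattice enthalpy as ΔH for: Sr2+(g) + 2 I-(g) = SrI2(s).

U = -1959.4 kJ/mol

ΔHf° = 1·ΔHsub + 1·(ΣIE) + 1·D(I2) + 2·EA + U
-558.1 = 1·(+164.4) + 1·(+1613.7) + 1·(+213.6) + 2·(-295.2) + U
U = -558.1 − (+1401.3) = -1959.4 kJ/mol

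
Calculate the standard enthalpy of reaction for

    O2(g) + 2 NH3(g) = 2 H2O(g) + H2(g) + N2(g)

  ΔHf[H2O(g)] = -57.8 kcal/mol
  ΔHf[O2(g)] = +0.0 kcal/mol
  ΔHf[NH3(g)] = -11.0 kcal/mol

ΔH°rxn = -93.6 kcal/mol

Products: 2·(-57.8) + 1·(+0.0) + 1·(+0.0) = -115.6
Reactants: 1·(+0.0) + 2·(-11.0) = -22.0
ΔH°rxn = (-115.6) − (-22.0) = -93.6 kcal/mol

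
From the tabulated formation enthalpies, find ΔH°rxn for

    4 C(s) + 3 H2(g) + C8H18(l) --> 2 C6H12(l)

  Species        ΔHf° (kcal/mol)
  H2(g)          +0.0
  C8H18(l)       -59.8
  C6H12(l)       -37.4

ΔH°rxn = -15.0 kcal/mol

ΔH°rxn = Σ nΔHf°(products) − Σ nΔHf°(reactants).
Products: 2·(-37.4) = -74.8
Reactants: 4·(+0.0) + 3·(+0.0) + 1·(-59.8) = -59.8
ΔH°rxn = (-74.8) − (-59.8) = -15.0 kcal/mol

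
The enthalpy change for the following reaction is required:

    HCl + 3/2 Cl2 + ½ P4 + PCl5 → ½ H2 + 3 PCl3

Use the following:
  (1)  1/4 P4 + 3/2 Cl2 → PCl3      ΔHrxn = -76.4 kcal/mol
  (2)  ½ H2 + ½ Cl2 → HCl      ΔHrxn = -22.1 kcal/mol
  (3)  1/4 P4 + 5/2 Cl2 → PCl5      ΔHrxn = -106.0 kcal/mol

ΔHrxn = -101.1 kcal/mol

(1) × 3: (3)·(-76.4) = -229.2 kcal/mol
(2) reversed: +22.1 kcal/mol
(3) reversed: +106.0 kcal/mol
ΔHrxn = (3)·(-76.4) + (-1)·(-22.1) + (-1)·(-106.0) = -101.1 kcal/mol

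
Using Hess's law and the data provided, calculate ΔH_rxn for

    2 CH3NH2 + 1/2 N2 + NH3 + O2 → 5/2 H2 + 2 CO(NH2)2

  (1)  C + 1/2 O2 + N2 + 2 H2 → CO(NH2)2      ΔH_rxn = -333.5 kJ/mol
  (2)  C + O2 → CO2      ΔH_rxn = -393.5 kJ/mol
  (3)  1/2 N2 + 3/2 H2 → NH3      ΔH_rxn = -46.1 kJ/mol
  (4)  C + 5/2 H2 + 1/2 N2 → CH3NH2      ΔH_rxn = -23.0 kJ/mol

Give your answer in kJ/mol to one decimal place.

(1) × 2: (2)·(-333.5) = -667.0 kJ/mol
(2): not needed.
(3) reversed: +46.1 kJ/mol
(4) reversed and × 2: (-2)·(-23.0) = +46.0 kJ/mol
By Hess's law, ΔH_rxn = (2)·(-333.5) + (-1)·(-46.1) + (-2)·(-23.0) = -574.9 kJ/mol

ΔH_rxn = -574.9 kJ/mol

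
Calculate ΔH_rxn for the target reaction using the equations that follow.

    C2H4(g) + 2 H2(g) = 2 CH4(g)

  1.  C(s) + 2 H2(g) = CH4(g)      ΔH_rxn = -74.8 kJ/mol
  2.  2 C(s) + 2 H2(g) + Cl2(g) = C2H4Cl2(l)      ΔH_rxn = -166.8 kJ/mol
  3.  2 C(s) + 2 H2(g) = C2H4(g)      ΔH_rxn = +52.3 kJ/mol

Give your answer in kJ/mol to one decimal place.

eq. 1 × 2: (2)·(-74.8) = -149.6 kJ/mol
eq. 2: not needed.
eq. 3 reversed: -52.3 kJ/mol
By Hess's law, ΔH_rxn = (2)·(-74.8) + (-1)·(+52.3) = -201.9 kJ/mol

ΔH_rxn = -201.9 kJ/mol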